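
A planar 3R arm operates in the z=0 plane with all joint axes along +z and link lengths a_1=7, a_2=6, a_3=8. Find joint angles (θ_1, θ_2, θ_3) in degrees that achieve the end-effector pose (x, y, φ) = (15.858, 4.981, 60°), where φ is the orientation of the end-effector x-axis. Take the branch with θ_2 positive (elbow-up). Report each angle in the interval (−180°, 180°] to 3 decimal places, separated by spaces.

wrist centre = target − a_3·(cos φ, sin φ) = (11.8580, -1.9472)
cos θ_2 = (144.4038−7²−6²)/(2·7·6) = 0.7072; θ_2 = 44.9934° (elbow-up)
β = atan2(-1.9472,11.8580) = -9.3253°; ψ = atan2(4.2422,11.2431) = 20.6720°
θ_1 = β − ψ = -29.9974°
θ_3 = φ − θ_1 − θ_2 = 45.0039° (wrapped to (-180°,180°])

-29.997 44.993 45.004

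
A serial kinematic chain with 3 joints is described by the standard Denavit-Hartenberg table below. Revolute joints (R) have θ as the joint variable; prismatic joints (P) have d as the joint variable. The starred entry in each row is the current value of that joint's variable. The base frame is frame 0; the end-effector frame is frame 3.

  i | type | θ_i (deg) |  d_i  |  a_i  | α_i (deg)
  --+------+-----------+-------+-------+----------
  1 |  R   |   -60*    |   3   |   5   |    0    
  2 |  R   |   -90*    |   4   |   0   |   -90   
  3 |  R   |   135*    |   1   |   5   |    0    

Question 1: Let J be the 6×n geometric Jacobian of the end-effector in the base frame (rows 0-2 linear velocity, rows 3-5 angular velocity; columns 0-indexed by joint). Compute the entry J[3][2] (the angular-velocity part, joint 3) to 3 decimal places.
0.500

axis z_2 = (0.5000,-0.8660,0.0000); lever o_n−o_2 = (3.5619,0.9017,-3.5355)
cross product → J_v[:, 2] = (3.0619,1.7678,3.5355)
J_ω[:, 2] = z_2
entry J[3][2] = 0.5000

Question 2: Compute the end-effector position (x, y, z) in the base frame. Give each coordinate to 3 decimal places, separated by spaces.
6.062 -3.428 3.464

after link 1: o_1 = (2.5000, -4.3301, 3.0000)
after link 2: o_2 = (2.5000, -4.3301, 7.0000)
after link 3: o_3 = (6.0619, -3.4284, 3.4645)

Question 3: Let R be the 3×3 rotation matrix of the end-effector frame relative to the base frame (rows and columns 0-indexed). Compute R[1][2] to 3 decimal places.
-0.866

End-effector z-axis (col 2 of R) = (0.5000,-0.8660,0.0000)
R[1][2] = -0.8660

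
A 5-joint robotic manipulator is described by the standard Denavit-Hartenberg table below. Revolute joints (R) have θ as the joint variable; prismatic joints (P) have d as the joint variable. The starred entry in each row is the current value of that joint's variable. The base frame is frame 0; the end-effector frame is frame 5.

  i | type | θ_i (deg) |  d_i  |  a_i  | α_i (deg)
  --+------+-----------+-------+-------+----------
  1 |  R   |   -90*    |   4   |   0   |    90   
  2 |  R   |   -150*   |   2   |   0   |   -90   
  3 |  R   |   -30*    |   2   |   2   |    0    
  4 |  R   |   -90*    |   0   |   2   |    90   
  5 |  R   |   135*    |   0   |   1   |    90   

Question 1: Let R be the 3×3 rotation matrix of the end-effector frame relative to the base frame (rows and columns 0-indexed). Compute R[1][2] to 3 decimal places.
End-effector z-axis (col 2 of R) = (-0.6124,-0.6597,-0.4356)
R[1][2] = -0.6597

-0.660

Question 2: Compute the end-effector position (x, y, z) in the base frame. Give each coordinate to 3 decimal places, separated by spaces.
after link 1: o_1 = (0.0000, 0.0000, 4.0000)
after link 2: o_2 = (-2.0000, -0.0000, 4.0000)
after link 3: o_3 = (-3.0000, 0.5000, 1.4019)
after link 4: o_4 = (-4.7321, -0.3660, 1.9019)
after link 5: o_5 = (-4.1197, -0.4134, 1.1128)

-4.120 -0.413 1.113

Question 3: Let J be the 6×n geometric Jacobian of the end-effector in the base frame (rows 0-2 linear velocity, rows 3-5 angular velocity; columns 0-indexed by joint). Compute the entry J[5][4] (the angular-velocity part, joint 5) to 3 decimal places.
axis z_4 = (0.5000,-0.7500,0.4330); lever o_n−o_4 = (0.6124,-0.0474,-0.7891)
cross product → J_v[:, 4] = (0.6124,0.6597,0.4356)
J_ω[:, 4] = z_4
entry J[5][4] = 0.4330

0.433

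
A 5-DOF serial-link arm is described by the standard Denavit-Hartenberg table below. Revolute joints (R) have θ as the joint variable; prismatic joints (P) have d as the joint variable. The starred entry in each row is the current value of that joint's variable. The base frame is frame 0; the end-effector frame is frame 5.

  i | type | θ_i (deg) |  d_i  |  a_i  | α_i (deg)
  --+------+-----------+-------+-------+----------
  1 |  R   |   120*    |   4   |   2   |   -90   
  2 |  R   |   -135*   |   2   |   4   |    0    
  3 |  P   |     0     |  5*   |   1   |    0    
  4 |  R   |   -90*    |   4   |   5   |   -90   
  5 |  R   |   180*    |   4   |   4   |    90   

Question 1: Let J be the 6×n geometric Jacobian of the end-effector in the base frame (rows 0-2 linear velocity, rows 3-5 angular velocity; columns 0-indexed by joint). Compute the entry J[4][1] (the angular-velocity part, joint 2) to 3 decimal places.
axis z_1 = (-0.8660,-0.5000,0.0000); lever o_n−o_1 = (-5.9907,-11.6237,5.6569)
cross product → J_v[:, 1] = (-2.8284,4.8990,7.0711)
J_ω[:, 1] = z_1
entry J[4][1] = -0.5000

-0.500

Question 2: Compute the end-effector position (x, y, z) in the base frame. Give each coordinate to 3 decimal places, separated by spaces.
after link 1: o_1 = (-1.0000, 1.7321, 4.0000)
after link 2: o_2 = (-1.3178, -1.7174, 6.8284)
after link 3: o_3 = (-5.2944, -4.8298, 7.5355)
after link 4: o_4 = (-6.9907, -9.8917, 4.0000)
after link 5: o_5 = (-6.9907, -9.8917, 9.6569)

-6.991 -9.892 9.657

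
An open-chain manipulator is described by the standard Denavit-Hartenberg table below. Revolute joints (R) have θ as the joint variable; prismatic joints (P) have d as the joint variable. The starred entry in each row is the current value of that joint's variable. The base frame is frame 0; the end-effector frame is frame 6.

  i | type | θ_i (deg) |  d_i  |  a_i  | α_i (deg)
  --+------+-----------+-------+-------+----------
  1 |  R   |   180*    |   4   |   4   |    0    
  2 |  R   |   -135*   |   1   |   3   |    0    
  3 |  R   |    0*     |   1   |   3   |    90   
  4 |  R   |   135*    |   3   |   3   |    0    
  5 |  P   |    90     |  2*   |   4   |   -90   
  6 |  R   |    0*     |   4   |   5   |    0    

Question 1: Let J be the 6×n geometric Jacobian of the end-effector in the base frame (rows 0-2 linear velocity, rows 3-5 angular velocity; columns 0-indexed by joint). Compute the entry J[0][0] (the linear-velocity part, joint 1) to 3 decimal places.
3.293

axis z_0 = ẑ; lever o_n−o_0 = (-0.2218,-3.2929,-1.0711)
cross product → J_v[:, 0] = (3.2929,-0.2218,0.0000)
J_ω[:, 0] = z_0
entry J[0][0] = 3.2929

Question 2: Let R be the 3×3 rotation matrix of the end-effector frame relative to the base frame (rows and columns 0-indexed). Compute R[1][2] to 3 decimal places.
End-effector z-axis (col 2 of R) = (0.5000,0.5000,-0.7071)
R[1][2] = 0.5000

0.500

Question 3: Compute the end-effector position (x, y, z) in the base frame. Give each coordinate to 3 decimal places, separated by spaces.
after link 1: o_1 = (-4.0000, 0.0000, 4.0000)
after link 2: o_2 = (-1.8787, 2.1213, 5.0000)
after link 3: o_3 = (0.2426, 4.2426, 6.0000)
after link 4: o_4 = (0.8640, 0.6213, 8.1213)
after link 5: o_5 = (0.2782, -2.7929, 5.2929)
after link 6: o_6 = (-0.2218, -3.2929, -1.0711)

-0.222 -3.293 -1.071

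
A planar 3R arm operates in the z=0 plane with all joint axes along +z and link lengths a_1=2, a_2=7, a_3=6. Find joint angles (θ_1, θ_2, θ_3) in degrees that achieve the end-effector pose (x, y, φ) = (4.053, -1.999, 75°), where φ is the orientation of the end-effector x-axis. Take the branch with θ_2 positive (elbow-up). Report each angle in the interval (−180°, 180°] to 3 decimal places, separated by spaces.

-119.989 59.987 135.002

wrist centre = target − a_3·(cos φ, sin φ) = (2.5001, -7.7946)
cos θ_2 = (67.0055−2²−7²)/(2·2·7) = 0.5002; θ_2 = 59.9870° (elbow-up)
β = atan2(-7.7946,2.5001) = -72.2165°; ψ = atan2(6.0614,5.5014) = 47.7728°
θ_1 = β − ψ = -119.9892°
θ_3 = φ − θ_1 − θ_2 = 135.0023° (wrapped to (-180°,180°])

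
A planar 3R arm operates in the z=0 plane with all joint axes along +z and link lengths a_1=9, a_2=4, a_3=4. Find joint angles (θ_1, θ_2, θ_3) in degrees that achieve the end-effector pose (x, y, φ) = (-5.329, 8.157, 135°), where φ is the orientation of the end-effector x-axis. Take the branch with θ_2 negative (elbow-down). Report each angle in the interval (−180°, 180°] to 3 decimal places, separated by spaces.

wrist centre = target − a_3·(cos φ, sin φ) = (-2.5006, 5.3286)
cos θ_2 = (34.6466−9²−4²)/(2·9·4) = -0.8660; θ_2 = -149.9994° (elbow-down)
β = atan2(5.3286,-2.5006) = 115.1396°; ψ = atan2(-2.0000,5.5359) = -19.8640°
θ_1 = β − ψ = 135.0035°
θ_3 = φ − θ_1 − θ_2 = 149.9959° (wrapped to (-180°,180°])

135.004 -149.999 149.996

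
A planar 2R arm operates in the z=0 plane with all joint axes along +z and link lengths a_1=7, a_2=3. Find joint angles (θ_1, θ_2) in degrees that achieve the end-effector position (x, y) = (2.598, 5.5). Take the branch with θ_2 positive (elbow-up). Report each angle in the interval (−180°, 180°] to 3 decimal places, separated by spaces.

39.431 120.001

cos θ_2 = (36.9996−7²−3²)/(2·7·3) = -0.5000; θ_2 = 120.0006° (elbow-up)
β = atan2(5.5000,2.5980) = 64.7157°; ψ = atan2(2.5981,5.5000) = 25.2850°
θ_1 = β − ψ = 39.4307°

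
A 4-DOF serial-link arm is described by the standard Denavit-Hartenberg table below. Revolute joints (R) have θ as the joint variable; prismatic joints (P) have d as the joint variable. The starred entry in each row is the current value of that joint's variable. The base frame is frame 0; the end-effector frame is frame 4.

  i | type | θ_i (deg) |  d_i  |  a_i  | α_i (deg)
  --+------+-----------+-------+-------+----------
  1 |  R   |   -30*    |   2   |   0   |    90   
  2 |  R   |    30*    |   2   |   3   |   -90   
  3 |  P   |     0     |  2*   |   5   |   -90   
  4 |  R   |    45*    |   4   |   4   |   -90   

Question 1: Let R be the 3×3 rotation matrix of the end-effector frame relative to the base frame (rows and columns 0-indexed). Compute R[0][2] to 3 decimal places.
-0.224

End-effector z-axis (col 2 of R) = (-0.2241,0.1294,-0.9659)
R[0][2] = -0.2241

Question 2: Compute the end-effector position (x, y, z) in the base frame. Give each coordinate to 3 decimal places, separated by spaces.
after link 1: o_1 = (0.0000, 0.0000, 2.0000)
after link 2: o_2 = (1.2500, -3.0311, 3.5000)
after link 3: o_3 = (4.1340, -4.6962, 7.7321)
after link 4: o_4 = (9.4800, -3.1639, 6.6968)

9.480 -3.164 6.697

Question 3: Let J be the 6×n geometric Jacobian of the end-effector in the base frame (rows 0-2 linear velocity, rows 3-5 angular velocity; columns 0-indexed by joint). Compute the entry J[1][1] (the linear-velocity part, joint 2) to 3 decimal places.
2.348

axis z_1 = (-0.5000,-0.8660,0.0000); lever o_n−o_1 = (9.4800,-3.1639,4.6968)
cross product → J_v[:, 1] = (-4.0675,2.3484,9.7919)
J_ω[:, 1] = z_1
entry J[1][1] = 2.3484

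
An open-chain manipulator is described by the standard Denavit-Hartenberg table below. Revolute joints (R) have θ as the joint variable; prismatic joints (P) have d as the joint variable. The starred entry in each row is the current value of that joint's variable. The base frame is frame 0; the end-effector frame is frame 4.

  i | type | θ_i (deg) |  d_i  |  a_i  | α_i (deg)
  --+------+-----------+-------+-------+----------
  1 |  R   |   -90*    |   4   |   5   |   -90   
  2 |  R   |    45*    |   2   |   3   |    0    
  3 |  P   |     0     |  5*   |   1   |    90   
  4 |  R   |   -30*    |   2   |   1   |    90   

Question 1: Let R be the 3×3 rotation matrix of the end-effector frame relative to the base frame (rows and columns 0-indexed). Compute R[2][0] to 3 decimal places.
-0.612

End-effector x-axis (col 0 of R) = (-0.5000,-0.6124,-0.6124)
R[2][0] = -0.6124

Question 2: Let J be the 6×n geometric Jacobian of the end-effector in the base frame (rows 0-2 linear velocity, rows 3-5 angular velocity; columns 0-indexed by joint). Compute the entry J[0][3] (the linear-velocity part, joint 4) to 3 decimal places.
axis z_3 = (0.0000,-0.7071,0.7071); lever o_n−o_3 = (-0.5000,-2.0266,0.8018)
cross product → J_v[:, 3] = (0.8660,-0.3536,-0.3536)
J_ω[:, 3] = z_3
entry J[0][3] = 0.8660

0.866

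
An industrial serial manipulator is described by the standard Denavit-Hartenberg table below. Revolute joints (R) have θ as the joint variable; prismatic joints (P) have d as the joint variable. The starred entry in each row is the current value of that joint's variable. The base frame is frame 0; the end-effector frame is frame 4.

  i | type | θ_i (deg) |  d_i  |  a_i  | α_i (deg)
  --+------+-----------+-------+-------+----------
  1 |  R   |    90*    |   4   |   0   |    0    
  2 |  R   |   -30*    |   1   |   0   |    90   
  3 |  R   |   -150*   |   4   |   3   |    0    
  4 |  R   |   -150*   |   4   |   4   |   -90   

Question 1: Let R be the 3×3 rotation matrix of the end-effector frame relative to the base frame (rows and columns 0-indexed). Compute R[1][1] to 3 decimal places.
End-effector y-axis (col 1 of R) = (-0.8660,0.5000,-0.0000)
R[1][1] = 0.5000

0.500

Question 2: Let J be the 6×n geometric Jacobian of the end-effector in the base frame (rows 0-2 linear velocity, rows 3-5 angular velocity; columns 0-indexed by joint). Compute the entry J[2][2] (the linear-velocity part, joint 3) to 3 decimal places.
-0.598

axis z_2 = (0.8660,-0.5000,0.0000); lever o_n−o_2 = (6.6292,-4.5179,1.9641)
cross product → J_v[:, 2] = (-0.9821,-1.7010,-0.5981)
J_ω[:, 2] = z_2
entry J[2][2] = -0.5981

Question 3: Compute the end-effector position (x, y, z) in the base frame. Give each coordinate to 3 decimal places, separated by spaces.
6.629 -4.518 6.964

after link 1: o_1 = (0.0000, 0.0000, 4.0000)
after link 2: o_2 = (0.0000, 0.0000, 5.0000)
after link 3: o_3 = (2.1651, -4.2500, 3.5000)
after link 4: o_4 = (6.6292, -4.5179, 6.9641)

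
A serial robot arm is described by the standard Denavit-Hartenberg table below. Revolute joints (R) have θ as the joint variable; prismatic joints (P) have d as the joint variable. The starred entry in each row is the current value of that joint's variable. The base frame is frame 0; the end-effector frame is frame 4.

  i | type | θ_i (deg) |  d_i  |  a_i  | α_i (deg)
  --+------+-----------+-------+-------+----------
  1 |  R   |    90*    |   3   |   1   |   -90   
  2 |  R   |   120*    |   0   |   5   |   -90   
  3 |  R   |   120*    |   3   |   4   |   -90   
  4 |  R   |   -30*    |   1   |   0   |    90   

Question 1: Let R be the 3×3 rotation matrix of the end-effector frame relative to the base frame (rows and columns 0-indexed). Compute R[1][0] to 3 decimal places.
-0.217

End-effector x-axis (col 0 of R) = (0.7500,-0.2165,0.6250)
R[1][0] = -0.2165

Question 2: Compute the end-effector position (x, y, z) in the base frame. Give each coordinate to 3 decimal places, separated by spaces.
after link 1: o_1 = (0.0000, 1.0000, 3.0000)
after link 2: o_2 = (-0.0000, -1.5000, -1.3301)
after link 3: o_3 = (3.4641, -3.0981, 1.9019)
after link 4: o_4 = (2.9641, -2.6651, 2.6519)

2.964 -2.665 2.652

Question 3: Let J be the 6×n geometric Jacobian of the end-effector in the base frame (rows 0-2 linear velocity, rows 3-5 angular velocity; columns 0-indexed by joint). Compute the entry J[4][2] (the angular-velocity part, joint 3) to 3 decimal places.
axis z_2 = (-0.0000,-0.8660,0.5000); lever o_n−o_2 = (2.9641,-1.1651,3.9821)
cross product → J_v[:, 2] = (-2.8660,1.4821,2.5670)
J_ω[:, 2] = z_2
entry J[4][2] = -0.8660

-0.866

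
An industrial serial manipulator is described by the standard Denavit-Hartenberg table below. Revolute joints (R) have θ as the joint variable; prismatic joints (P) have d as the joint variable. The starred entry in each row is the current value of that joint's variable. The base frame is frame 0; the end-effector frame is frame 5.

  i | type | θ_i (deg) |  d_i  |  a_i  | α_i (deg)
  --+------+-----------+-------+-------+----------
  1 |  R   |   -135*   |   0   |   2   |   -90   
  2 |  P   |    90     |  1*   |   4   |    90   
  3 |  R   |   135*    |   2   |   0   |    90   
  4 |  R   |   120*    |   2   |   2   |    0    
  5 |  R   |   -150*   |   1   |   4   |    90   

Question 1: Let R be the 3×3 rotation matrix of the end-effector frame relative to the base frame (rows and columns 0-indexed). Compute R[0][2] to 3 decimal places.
0.362

End-effector z-axis (col 2 of R) = (0.3624,0.8624,-0.3536)
R[0][2] = 0.3624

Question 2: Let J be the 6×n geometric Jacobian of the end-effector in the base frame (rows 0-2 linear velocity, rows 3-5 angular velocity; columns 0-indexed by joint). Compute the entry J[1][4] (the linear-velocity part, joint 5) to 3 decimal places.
-3.449

axis z_4 = (0.5000,-0.5000,-0.7071); lever o_n−o_4 = (3.6463,-0.8178,1.7424)
cross product → J_v[:, 4] = (-1.4495,-3.4495,1.4142)
J_ω[:, 4] = z_4
entry J[1][4] = -3.4495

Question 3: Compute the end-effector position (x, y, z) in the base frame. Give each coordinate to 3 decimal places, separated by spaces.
after link 1: o_1 = (-1.4142, -1.4142, 0.0000)
after link 2: o_2 = (-0.7071, -2.1213, -4.0000)
after link 3: o_3 = (-2.1213, -3.5355, -4.0000)
after link 4: o_4 = (-2.8461, -5.2603, -6.1213)
after link 5: o_5 = (0.8002, -6.0781, -4.3789)

0.800 -6.078 -4.379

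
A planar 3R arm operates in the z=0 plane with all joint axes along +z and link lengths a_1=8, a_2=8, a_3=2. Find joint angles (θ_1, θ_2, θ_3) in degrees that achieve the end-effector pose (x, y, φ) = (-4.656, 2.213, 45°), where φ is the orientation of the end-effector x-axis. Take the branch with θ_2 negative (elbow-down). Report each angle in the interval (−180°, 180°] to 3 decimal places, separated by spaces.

wrist centre = target − a_3·(cos φ, sin φ) = (-6.0702, 0.7988)
cos θ_2 = (37.4856−8²−8²)/(2·8·8) = -0.7071; θ_2 = -135.0030° (elbow-down)
β = atan2(0.7988,-6.0702) = 172.5035°; ψ = atan2(-5.6566,2.3428) = -67.5015°
θ_1 = β − ψ = 240.0050°
θ_3 = φ − θ_1 − θ_2 = -60.0019° (wrapped to (-180°,180°])

-119.995 -135.003 -60.002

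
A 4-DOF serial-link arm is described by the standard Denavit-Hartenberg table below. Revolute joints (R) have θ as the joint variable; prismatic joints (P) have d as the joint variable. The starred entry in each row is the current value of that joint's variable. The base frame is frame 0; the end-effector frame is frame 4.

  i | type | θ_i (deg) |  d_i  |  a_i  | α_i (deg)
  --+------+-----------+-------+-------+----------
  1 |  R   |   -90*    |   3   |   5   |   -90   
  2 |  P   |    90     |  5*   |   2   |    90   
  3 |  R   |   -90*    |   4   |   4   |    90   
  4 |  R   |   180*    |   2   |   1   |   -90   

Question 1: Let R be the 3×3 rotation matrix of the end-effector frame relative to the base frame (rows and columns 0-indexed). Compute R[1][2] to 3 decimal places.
End-effector z-axis (col 2 of R) = (-0.0000,1.0000,0.0000)
R[1][2] = 1.0000

1.000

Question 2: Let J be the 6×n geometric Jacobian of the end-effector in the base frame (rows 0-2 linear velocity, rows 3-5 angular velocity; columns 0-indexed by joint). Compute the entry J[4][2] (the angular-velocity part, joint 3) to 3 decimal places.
axis z_2 = (0.0000,-1.0000,0.0000); lever o_n−o_2 = (-3.0000,-4.0000,2.0000)
cross product → J_v[:, 2] = (-2.0000,-0.0000,-3.0000)
J_ω[:, 2] = z_2
entry J[4][2] = -1.0000

-1.000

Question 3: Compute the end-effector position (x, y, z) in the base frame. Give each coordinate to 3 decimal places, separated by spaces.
2.000 -9.000 3.000

after link 1: o_1 = (0.0000, -5.0000, 3.0000)
after link 2: o_2 = (5.0000, -5.0000, 1.0000)
after link 3: o_3 = (1.0000, -9.0000, 1.0000)
after link 4: o_4 = (2.0000, -9.0000, 3.0000)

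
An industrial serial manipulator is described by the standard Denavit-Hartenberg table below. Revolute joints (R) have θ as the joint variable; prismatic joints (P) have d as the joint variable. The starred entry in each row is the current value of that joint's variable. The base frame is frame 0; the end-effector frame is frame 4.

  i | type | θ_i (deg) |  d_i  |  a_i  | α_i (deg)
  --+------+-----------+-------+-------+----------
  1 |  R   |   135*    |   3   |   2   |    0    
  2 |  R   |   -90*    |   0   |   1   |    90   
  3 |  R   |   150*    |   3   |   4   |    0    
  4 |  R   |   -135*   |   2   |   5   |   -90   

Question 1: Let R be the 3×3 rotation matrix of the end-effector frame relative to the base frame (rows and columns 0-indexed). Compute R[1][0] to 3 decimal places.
End-effector x-axis (col 0 of R) = (0.6830,0.6830,0.2588)
R[1][0] = 0.6830

0.683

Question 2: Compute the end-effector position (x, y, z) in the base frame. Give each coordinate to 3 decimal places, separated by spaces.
3.794 -0.449 6.294

after link 1: o_1 = (-1.4142, 1.4142, 3.0000)
after link 2: o_2 = (-0.7071, 2.1213, 3.0000)
after link 3: o_3 = (-1.0353, -2.4495, 5.0000)
after link 4: o_4 = (3.7940, -0.4486, 6.2941)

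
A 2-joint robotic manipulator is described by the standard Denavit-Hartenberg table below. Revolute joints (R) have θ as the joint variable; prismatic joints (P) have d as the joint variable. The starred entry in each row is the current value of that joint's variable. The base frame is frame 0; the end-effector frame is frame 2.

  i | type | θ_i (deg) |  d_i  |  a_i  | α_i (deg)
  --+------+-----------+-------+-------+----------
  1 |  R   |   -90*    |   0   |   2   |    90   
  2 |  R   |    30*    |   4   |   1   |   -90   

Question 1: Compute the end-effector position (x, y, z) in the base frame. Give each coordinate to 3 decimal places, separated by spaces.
-4.000 -2.866 0.500

after link 1: o_1 = (0.0000, -2.0000, 0.0000)
after link 2: o_2 = (-4.0000, -2.8660, 0.5000)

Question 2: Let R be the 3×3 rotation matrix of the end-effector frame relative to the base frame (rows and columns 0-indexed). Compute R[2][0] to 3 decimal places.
End-effector x-axis (col 0 of R) = (0.0000,-0.8660,0.5000)
R[2][0] = 0.5000

0.500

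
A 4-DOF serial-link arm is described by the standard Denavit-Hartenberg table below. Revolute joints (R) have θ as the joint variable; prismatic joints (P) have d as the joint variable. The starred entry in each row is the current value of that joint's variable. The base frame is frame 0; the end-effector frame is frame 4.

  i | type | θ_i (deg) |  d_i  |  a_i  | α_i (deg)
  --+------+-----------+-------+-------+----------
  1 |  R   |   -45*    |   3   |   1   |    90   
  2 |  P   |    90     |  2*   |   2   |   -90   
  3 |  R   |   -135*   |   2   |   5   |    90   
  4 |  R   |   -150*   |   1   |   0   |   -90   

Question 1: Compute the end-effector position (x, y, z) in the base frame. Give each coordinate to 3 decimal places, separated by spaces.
-4.121 -2.707 0.757

after link 1: o_1 = (0.7071, -0.7071, 3.0000)
after link 2: o_2 = (-0.7071, -2.1213, 5.0000)
after link 3: o_3 = (-4.6213, -3.2071, 1.4645)
after link 4: o_4 = (-4.1213, -2.7071, 0.7574)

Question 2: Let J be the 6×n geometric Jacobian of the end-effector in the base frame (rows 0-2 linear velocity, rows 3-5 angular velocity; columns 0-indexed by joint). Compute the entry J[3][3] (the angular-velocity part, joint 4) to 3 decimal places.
0.500

axis z_3 = (0.5000,0.5000,-0.7071); lever o_n−o_3 = (0.5000,0.5000,-0.7071)
cross product → J_v[:, 3] = (0.0000,-0.0000,-0.0000)
J_ω[:, 3] = z_3
entry J[3][3] = 0.5000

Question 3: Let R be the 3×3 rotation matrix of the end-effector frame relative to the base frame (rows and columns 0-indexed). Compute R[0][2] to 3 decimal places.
0.362

End-effector z-axis (col 2 of R) = (0.3624,-0.8624,-0.3536)
R[0][2] = 0.3624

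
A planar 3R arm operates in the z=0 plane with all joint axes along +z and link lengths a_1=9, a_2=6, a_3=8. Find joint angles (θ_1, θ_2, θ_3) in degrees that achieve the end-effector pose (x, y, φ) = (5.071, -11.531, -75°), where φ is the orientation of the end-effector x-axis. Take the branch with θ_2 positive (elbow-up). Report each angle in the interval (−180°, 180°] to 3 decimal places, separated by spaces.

-89.994 149.999 -135.005

wrist centre = target − a_3·(cos φ, sin φ) = (3.0004, -3.8036)
cos θ_2 = (23.4700−9²−6²)/(2·9·6) = -0.8660; θ_2 = 149.9992° (elbow-up)
β = atan2(-3.8036,3.0004) = -51.7320°; ψ = atan2(3.0001,3.8039) = 38.2623°
θ_1 = β − ψ = -89.9943°
θ_3 = φ − θ_1 − θ_2 = -135.0049° (wrapped to (-180°,180°])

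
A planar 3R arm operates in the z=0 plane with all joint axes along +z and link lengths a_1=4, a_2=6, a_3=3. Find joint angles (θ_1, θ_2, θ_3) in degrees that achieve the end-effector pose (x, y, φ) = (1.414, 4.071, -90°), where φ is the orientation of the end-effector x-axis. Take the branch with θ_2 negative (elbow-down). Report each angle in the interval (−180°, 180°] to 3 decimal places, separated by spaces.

135.003 -90.002 -135.001

wrist centre = target − a_3·(cos φ, sin φ) = (1.4140, 7.0710)
cos θ_2 = (51.9984−4²−6²)/(2·4·6) = -0.0000; θ_2 = -90.0019° (elbow-down)
β = atan2(7.0710,1.4140) = 78.6916°; ψ = atan2(-6.0000,3.9998) = -56.3112°
θ_1 = β − ψ = 135.0028°
θ_3 = φ − θ_1 − θ_2 = -135.0010° (wrapped to (-180°,180°])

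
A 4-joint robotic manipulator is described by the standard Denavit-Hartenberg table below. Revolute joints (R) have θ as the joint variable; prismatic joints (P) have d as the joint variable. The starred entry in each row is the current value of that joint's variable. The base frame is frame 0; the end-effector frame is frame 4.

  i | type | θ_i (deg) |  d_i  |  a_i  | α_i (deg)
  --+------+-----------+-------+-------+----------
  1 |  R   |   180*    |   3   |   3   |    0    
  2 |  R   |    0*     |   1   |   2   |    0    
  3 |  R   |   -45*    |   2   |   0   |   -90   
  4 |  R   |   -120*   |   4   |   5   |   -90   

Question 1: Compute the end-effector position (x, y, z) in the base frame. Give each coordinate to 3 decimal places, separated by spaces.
-6.061 -4.596 10.330

after link 1: o_1 = (-3.0000, 0.0000, 3.0000)
after link 2: o_2 = (-5.0000, 0.0000, 4.0000)
after link 3: o_3 = (-5.0000, 0.0000, 6.0000)
after link 4: o_4 = (-6.0607, -4.5962, 10.3301)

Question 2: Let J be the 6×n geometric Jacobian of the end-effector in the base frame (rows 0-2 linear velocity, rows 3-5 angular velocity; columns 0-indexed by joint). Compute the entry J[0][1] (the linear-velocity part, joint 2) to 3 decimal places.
4.596

axis z_1 = (0.0000,0.0000,1.0000); lever o_n−o_1 = (-3.0607,-4.5962,7.3301)
cross product → J_v[:, 1] = (4.5962,-3.0607,0.0000)
J_ω[:, 1] = z_1
entry J[0][1] = 4.5962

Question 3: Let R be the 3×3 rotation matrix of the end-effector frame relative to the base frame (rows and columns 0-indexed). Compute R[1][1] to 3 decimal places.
End-effector y-axis (col 1 of R) = (0.7071,0.7071,-0.0000)
R[1][1] = 0.7071

0.707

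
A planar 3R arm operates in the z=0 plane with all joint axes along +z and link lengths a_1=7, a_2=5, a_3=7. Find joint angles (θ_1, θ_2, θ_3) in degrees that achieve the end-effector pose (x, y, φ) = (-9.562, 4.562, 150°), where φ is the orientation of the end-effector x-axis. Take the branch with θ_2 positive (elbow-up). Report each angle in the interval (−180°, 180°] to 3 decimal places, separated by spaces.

wrist centre = target − a_3·(cos φ, sin φ) = (-3.4998, 1.0620)
cos θ_2 = (13.3766−7²−5²)/(2·7·5) = -0.8660; θ_2 = 150.0027° (elbow-up)
β = atan2(1.0620,-3.4998) = 163.1199°; ψ = atan2(2.4998,2.6698) = 43.1170°
θ_1 = β − ψ = 120.0029°
θ_3 = φ − θ_1 − θ_2 = -120.0056° (wrapped to (-180°,180°])

120.003 150.003 -120.006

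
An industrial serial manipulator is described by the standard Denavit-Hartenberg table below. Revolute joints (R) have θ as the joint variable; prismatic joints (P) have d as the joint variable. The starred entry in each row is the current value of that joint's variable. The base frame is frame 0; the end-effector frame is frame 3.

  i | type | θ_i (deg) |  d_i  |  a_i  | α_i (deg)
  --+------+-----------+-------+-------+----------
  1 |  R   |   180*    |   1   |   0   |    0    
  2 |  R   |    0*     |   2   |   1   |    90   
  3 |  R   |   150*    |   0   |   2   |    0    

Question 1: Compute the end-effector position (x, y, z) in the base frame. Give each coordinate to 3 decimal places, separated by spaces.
after link 1: o_1 = (0.0000, 0.0000, 1.0000)
after link 2: o_2 = (-1.0000, 0.0000, 3.0000)
after link 3: o_3 = (0.7321, -0.0000, 4.0000)

0.732 -0.000 4.000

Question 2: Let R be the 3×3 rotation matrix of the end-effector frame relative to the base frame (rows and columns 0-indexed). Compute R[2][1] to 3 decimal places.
-0.866

End-effector y-axis (col 1 of R) = (0.5000,-0.0000,-0.8660)
R[2][1] = -0.8660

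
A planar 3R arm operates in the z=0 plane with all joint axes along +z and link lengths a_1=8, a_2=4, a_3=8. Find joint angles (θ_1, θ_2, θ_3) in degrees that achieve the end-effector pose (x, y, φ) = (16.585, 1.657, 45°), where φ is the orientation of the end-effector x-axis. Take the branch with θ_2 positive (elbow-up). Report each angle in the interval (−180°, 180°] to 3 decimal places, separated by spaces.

-30.001 30.004 44.996

wrist centre = target − a_3·(cos φ, sin φ) = (10.9281, -3.9999)
cos θ_2 = (135.4232−8²−4²)/(2·8·4) = 0.8660; θ_2 = 30.0043° (elbow-up)
β = atan2(-3.9999,10.9281) = -20.1033°; ψ = atan2(2.0003,11.4640) = 9.8975°
θ_1 = β − ψ = -30.0008°
θ_3 = φ − θ_1 − θ_2 = 44.9965° (wrapped to (-180°,180°])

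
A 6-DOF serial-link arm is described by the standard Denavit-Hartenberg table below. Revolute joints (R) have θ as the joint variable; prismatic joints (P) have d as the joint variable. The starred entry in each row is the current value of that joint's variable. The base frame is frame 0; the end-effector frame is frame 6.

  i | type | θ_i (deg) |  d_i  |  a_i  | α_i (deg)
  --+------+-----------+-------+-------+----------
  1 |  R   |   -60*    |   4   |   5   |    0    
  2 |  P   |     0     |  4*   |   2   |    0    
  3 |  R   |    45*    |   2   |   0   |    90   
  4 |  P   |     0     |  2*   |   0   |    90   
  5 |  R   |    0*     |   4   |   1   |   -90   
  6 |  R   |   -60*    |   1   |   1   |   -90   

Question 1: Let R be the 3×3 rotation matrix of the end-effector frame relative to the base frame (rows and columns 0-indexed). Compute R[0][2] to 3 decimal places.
End-effector z-axis (col 2 of R) = (0.8365,-0.2241,0.5000)
R[0][2] = 0.8365

0.837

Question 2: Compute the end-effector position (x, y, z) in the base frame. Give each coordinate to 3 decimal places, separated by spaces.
after link 1: o_1 = (2.5000, -4.3301, 4.0000)
after link 2: o_2 = (3.5000, -6.0622, 8.0000)
after link 3: o_3 = (3.5000, -6.0622, 10.0000)
after link 4: o_4 = (2.9824, -7.9940, 10.0000)
after link 5: o_5 = (3.9483, -8.2528, 6.0000)
after link 6: o_6 = (4.1724, -9.3482, 5.1340)

4.172 -9.348 5.134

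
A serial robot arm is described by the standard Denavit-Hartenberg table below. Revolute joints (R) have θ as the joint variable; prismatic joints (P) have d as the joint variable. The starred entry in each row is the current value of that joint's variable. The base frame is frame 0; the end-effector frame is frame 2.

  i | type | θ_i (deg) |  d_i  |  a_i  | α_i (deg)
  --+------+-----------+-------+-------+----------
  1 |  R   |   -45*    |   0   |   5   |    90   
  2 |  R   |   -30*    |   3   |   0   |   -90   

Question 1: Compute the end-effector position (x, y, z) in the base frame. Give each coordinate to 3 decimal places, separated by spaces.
after link 1: o_1 = (3.5355, -3.5355, 0.0000)
after link 2: o_2 = (1.4142, -5.6569, 0.0000)

1.414 -5.657 0.000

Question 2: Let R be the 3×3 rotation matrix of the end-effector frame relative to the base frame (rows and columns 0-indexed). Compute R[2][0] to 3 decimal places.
End-effector x-axis (col 0 of R) = (0.6124,-0.6124,-0.5000)
R[2][0] = -0.5000

-0.500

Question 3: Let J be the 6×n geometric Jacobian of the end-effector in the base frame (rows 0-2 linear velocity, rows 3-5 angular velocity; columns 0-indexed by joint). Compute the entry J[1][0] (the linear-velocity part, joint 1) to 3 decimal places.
1.414

axis z_0 = ẑ; lever o_n−o_0 = (1.4142,-5.6569,0.0000)
cross product → J_v[:, 0] = (5.6569,1.4142,-0.0000)
J_ω[:, 0] = z_0
entry J[1][0] = 1.4142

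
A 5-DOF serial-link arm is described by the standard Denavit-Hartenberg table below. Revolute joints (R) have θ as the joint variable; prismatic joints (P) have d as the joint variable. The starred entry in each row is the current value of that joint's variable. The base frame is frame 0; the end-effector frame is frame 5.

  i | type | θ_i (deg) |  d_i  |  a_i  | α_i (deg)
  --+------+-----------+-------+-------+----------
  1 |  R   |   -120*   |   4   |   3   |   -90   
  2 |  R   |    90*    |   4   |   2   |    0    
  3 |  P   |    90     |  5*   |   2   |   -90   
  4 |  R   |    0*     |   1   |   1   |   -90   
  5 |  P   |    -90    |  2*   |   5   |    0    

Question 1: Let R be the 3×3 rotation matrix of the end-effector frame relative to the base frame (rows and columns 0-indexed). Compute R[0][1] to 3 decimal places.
0.500

End-effector y-axis (col 1 of R) = (0.5000,0.8660,-0.0000)
R[0][1] = 0.5000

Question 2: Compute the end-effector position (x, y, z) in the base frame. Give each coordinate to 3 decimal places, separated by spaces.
after link 1: o_1 = (-1.5000, -2.5981, 4.0000)
after link 2: o_2 = (1.9641, -4.5981, 2.0000)
after link 3: o_3 = (7.2942, -5.3660, 2.0000)
after link 4: o_4 = (7.7942, -4.5000, 3.0000)
after link 5: o_5 = (6.0622, -3.5000, 8.0000)

6.062 -3.500 8.000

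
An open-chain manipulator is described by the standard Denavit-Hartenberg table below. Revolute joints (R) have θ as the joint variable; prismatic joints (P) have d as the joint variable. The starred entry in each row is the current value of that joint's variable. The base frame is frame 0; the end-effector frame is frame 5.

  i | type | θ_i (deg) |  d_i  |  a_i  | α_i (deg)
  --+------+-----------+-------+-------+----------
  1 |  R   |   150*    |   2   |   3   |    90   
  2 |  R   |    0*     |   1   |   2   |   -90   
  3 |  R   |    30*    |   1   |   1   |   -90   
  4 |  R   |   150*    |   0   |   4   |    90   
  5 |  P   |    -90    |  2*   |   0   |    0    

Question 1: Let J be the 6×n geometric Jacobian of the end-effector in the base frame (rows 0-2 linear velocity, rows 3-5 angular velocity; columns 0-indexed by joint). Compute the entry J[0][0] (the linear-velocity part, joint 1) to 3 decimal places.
-3.366

axis z_0 = ẑ; lever o_n−o_0 = (-2.3660,3.3660,-0.7321)
cross product → J_v[:, 0] = (-3.3660,-2.3660,0.0000)
J_ω[:, 0] = z_0
entry J[0][0] = -3.3660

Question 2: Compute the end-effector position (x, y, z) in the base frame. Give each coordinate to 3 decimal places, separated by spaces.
-2.366 3.366 -0.732

after link 1: o_1 = (-2.5981, 1.5000, 2.0000)
after link 2: o_2 = (-3.8301, 3.3660, 2.0000)
after link 3: o_3 = (-4.8301, 3.3660, 3.0000)
after link 4: o_4 = (-1.3660, 3.3660, 1.0000)
after link 5: o_5 = (-2.3660, 3.3660, -0.7321)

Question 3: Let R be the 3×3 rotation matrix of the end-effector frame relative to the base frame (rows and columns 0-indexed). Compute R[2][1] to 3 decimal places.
-0.500

End-effector y-axis (col 1 of R) = (0.8660,-0.0000,-0.5000)
R[2][1] = -0.5000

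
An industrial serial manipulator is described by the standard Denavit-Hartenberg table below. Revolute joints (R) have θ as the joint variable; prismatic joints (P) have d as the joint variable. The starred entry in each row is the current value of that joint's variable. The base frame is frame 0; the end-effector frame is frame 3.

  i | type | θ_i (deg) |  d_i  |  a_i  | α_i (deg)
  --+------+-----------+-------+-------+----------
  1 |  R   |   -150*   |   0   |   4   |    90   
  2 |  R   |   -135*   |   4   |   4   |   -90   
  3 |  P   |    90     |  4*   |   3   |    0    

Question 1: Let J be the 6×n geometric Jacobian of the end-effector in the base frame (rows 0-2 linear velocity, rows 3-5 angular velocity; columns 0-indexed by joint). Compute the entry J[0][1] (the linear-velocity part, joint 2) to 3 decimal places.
axis z_1 = (-0.5000,0.8660,0.0000); lever o_n−o_1 = (-0.5000,0.8660,-5.6569)
cross product → J_v[:, 1] = (-4.8990,-2.8284,0.0000)
J_ω[:, 1] = z_1
entry J[0][1] = -4.8990

-4.899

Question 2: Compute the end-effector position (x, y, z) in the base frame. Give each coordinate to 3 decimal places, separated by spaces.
after link 1: o_1 = (-3.4641, -2.0000, 0.0000)
after link 2: o_2 = (-3.0146, 2.8783, -2.8284)
after link 3: o_3 = (-3.9641, -1.1340, -5.6569)

-3.964 -1.134 -5.657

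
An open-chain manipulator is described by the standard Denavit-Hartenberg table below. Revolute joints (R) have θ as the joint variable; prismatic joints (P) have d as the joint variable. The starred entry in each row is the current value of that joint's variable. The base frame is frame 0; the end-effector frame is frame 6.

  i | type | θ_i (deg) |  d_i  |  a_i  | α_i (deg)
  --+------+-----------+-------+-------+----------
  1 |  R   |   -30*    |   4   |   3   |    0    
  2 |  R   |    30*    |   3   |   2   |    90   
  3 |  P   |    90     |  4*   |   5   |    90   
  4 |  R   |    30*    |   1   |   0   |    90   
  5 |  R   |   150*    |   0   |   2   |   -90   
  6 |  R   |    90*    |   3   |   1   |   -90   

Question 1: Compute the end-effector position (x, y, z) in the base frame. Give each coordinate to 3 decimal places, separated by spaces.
after link 1: o_1 = (2.5981, -1.5000, 4.0000)
after link 2: o_2 = (4.5981, -1.5000, 7.0000)
after link 3: o_3 = (4.5981, -5.5000, 12.0000)
after link 4: o_4 = (5.5981, -5.5000, 12.0000)
after link 5: o_5 = (6.5981, -4.6340, 10.5000)
after link 6: o_6 = (4.0000, -4.7500, 8.7010)

4.000 -4.750 8.701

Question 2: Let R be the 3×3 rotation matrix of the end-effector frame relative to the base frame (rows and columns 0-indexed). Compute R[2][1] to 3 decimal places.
0.433

End-effector y-axis (col 1 of R) = (0.8660,-0.2500,0.4330)
R[2][1] = 0.4330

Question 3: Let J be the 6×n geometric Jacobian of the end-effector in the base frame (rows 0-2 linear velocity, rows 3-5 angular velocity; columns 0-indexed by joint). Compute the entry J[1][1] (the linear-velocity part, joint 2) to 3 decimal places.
axis z_1 = (0.0000,0.0000,1.0000); lever o_n−o_1 = (1.4019,-3.2500,4.7010)
cross product → J_v[:, 1] = (3.2500,1.4019,-0.0000)
J_ω[:, 1] = z_1
entry J[1][1] = 1.4019

1.402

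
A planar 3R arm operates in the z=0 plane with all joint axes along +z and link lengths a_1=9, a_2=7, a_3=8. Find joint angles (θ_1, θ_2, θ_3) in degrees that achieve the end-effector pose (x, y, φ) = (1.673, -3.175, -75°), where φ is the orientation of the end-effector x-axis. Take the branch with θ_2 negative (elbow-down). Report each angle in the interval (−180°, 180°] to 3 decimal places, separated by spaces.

wrist centre = target − a_3·(cos φ, sin φ) = (-0.3976, 4.5524)
cos θ_2 = (20.8825−9²−7²)/(2·9·7) = -0.8660; θ_2 = -149.9985° (elbow-down)
β = atan2(4.5524,-0.3976) = 94.9909°; ψ = atan2(-3.5002,2.9379) = -49.9911°
θ_1 = β − ψ = 144.9819°
θ_3 = φ − θ_1 − θ_2 = -69.9834° (wrapped to (-180°,180°])

144.982 -149.998 -69.983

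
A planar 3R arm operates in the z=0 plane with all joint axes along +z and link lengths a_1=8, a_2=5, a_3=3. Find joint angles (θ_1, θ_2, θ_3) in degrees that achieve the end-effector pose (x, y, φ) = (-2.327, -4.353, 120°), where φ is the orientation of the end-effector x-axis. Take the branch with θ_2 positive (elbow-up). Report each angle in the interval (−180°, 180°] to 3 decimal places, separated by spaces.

wrist centre = target − a_3·(cos φ, sin φ) = (-0.8270, -6.9511)
cos θ_2 = (49.0014−8²−5²)/(2·8·5) = -0.5000; θ_2 = 119.9989° (elbow-up)
β = atan2(-6.9511,-0.8270) = -96.7848°; ψ = atan2(4.3302,5.5001) = 38.2131°
θ_1 = β − ψ = -134.9979°
θ_3 = φ − θ_1 − θ_2 = 134.9991° (wrapped to (-180°,180°])

-134.998 119.999 134.999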